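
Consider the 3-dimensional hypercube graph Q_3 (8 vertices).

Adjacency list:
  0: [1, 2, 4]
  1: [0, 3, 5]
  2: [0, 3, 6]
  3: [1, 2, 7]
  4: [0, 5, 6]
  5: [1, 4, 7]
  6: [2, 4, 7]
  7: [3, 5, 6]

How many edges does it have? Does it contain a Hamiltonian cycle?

Q_3 has 8 * 3 / 2 = 12 edges.
Q_3 (d >= 2) always has a Hamiltonian cycle: a 3-bit cyclic Gray code visits every vertex exactly once and returns to the start.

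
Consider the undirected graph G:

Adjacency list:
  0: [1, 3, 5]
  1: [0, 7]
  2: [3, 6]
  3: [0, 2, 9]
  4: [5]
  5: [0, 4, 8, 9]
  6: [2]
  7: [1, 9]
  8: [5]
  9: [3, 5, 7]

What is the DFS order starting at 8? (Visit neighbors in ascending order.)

DFS from vertex 8 (neighbors processed in ascending order):
Visit order: 8, 5, 0, 1, 7, 9, 3, 2, 6, 4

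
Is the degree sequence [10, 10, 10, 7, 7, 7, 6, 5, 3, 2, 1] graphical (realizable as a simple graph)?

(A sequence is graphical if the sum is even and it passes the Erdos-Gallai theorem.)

Sum of degrees = 68. Sum is even but fails Erdos-Gallai. The sequence is NOT graphical.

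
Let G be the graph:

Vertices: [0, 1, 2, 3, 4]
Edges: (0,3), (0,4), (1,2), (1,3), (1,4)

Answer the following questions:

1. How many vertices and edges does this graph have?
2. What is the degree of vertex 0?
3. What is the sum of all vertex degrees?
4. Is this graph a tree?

Count: 5 vertices, 5 edges.
Vertex 0 has neighbors [3, 4], degree = 2.
Handshaking lemma: 2 * 5 = 10.
A tree on 5 vertices has 4 edges. This graph has 5 edges (1 extra). Not a tree.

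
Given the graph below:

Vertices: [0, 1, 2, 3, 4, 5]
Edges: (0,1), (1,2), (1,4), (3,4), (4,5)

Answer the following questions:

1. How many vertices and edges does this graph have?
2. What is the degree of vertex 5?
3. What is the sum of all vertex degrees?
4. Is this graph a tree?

Count: 6 vertices, 5 edges.
Vertex 5 has neighbors [4], degree = 1.
Handshaking lemma: 2 * 5 = 10.
A graph is a tree iff it is connected and has exactly n-1 edges. This graph is connected (all 6 vertices in one component) and has 6-1 = 5 edges. It is a tree.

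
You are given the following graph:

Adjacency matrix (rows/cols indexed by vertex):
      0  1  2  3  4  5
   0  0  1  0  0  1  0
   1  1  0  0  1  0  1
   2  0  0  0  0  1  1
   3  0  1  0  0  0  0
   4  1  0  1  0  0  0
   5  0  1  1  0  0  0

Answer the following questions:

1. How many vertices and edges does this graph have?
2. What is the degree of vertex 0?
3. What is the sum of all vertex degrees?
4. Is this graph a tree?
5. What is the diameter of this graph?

Count: 6 vertices, 6 edges.
Vertex 0 has neighbors [1, 4], degree = 2.
Handshaking lemma: 2 * 6 = 12.
A tree on 6 vertices has 5 edges. This graph has 6 edges (1 extra). Not a tree.
Diameter (longest shortest path) = 3.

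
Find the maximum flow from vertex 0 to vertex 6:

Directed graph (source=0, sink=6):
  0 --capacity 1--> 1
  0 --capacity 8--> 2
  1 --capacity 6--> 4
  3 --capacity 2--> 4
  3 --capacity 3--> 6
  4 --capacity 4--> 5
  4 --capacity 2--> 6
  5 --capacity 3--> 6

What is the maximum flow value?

Computing max flow:
  Flow on (0->1): 1/1
  Flow on (1->4): 1/6
  Flow on (4->6): 1/2
Maximum flow = 1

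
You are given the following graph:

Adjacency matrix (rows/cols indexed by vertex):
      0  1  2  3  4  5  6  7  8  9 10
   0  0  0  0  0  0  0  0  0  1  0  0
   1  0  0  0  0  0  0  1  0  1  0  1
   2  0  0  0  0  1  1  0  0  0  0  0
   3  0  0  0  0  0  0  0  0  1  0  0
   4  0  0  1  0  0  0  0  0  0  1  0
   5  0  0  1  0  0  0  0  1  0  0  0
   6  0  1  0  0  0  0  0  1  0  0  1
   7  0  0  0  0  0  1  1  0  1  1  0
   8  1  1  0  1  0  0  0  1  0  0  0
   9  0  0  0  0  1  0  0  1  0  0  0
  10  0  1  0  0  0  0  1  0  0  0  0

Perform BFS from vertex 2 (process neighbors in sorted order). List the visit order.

BFS from vertex 2 (neighbors processed in ascending order):
Visit order: 2, 4, 5, 9, 7, 6, 8, 1, 10, 0, 3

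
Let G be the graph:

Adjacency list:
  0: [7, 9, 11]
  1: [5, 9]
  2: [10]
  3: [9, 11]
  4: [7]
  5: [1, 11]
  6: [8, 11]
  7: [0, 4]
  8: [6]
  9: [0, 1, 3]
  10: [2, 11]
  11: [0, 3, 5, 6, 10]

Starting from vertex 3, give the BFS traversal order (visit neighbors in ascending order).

BFS from vertex 3 (neighbors processed in ascending order):
Visit order: 3, 9, 11, 0, 1, 5, 6, 10, 7, 8, 2, 4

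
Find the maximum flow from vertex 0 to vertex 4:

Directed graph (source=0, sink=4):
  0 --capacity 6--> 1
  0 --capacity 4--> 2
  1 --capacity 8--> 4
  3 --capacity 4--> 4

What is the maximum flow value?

Computing max flow:
  Flow on (0->1): 6/6
  Flow on (1->4): 6/8
Maximum flow = 6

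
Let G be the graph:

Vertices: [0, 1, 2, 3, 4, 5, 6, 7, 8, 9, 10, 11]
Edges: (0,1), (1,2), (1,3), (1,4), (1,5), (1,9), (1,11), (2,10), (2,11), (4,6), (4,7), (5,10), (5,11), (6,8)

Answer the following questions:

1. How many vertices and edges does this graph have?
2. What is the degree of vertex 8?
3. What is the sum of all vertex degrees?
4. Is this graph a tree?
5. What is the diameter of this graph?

Count: 12 vertices, 14 edges.
Vertex 8 has neighbors [6], degree = 1.
Handshaking lemma: 2 * 14 = 28.
A tree on 12 vertices has 11 edges. This graph has 14 edges (3 extra). Not a tree.
Diameter (longest shortest path) = 5.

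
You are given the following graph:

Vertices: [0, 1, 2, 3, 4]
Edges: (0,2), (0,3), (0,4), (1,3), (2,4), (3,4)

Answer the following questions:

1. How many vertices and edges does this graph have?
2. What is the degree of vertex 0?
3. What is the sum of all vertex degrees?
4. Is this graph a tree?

Count: 5 vertices, 6 edges.
Vertex 0 has neighbors [2, 3, 4], degree = 3.
Handshaking lemma: 2 * 6 = 12.
A tree on 5 vertices has 4 edges. This graph has 6 edges (2 extra). Not a tree.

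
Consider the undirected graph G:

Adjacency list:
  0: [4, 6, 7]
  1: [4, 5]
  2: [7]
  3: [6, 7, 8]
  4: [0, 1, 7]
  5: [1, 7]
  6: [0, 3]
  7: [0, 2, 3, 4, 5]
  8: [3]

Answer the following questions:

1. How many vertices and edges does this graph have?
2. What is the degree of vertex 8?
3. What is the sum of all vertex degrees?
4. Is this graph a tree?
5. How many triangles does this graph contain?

Count: 9 vertices, 11 edges.
Vertex 8 has neighbors [3], degree = 1.
Handshaking lemma: 2 * 11 = 22.
A tree on 9 vertices has 8 edges. This graph has 11 edges (3 extra). Not a tree.
Number of triangles = 1.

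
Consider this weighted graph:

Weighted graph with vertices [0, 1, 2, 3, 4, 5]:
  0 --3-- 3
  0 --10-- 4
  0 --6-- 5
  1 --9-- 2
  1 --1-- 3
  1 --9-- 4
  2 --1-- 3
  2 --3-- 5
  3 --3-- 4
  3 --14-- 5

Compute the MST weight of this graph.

Applying Kruskal's algorithm (sort edges by weight, add if no cycle):
  Add (1,3) w=1
  Add (2,3) w=1
  Add (0,3) w=3
  Add (2,5) w=3
  Add (3,4) w=3
  Skip (0,5) w=6 (creates cycle)
  Skip (1,4) w=9 (creates cycle)
  Skip (1,2) w=9 (creates cycle)
  Skip (0,4) w=10 (creates cycle)
  Skip (3,5) w=14 (creates cycle)
MST weight = 11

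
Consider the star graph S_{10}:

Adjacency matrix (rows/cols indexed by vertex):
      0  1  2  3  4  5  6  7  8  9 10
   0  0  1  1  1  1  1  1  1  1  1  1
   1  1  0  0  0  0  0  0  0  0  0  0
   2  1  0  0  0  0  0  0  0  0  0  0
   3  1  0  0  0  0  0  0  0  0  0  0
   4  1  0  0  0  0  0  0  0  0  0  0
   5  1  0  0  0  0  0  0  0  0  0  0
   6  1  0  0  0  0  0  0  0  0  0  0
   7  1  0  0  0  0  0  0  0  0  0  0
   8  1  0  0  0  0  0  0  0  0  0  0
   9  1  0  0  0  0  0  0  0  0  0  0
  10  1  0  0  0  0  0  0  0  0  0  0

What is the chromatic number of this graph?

S_{10} has one hub adjacent to 10 leaves; leaves are pairwise non-adjacent.
Color the hub 0 and every leaf 1.
Chromatic number = 2.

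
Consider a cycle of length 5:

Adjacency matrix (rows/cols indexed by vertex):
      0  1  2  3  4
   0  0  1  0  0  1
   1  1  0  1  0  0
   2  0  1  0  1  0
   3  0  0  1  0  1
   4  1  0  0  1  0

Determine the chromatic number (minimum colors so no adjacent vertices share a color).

This is an odd cycle (C_5). Odd cycles are not bipartite (any 2-coloring forces two adjacent vertices to match), and 3 colors suffice.
Chromatic number = 3.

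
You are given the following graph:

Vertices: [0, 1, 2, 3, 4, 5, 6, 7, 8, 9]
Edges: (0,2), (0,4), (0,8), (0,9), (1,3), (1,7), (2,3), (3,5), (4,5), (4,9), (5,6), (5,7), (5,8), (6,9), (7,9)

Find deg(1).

Vertex 1 has neighbors [3, 7], so deg(1) = 2.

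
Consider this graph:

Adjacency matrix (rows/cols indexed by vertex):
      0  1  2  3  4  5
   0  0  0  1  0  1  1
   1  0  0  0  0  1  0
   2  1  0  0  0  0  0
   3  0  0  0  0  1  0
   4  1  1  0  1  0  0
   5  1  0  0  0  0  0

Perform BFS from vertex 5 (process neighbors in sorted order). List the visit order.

BFS from vertex 5 (neighbors processed in ascending order):
Visit order: 5, 0, 2, 4, 1, 3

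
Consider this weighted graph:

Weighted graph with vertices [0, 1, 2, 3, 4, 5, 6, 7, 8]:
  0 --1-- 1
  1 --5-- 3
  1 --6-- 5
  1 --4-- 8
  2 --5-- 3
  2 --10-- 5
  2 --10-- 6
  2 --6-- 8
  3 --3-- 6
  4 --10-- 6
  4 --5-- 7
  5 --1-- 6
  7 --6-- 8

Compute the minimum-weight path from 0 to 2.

Using Dijkstra's algorithm from vertex 0:
Shortest path: 0 -> 1 -> 8 -> 2
Total weight: 1 + 4 + 6 = 11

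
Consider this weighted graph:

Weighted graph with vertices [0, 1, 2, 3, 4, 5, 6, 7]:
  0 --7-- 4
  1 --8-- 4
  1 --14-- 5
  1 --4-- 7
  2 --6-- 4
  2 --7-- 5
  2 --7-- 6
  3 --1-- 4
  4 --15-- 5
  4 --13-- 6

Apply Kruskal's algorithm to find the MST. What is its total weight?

Applying Kruskal's algorithm (sort edges by weight, add if no cycle):
  Add (3,4) w=1
  Add (1,7) w=4
  Add (2,4) w=6
  Add (0,4) w=7
  Add (2,5) w=7
  Add (2,6) w=7
  Add (1,4) w=8
  Skip (4,6) w=13 (creates cycle)
  Skip (1,5) w=14 (creates cycle)
  Skip (4,5) w=15 (creates cycle)
MST weight = 40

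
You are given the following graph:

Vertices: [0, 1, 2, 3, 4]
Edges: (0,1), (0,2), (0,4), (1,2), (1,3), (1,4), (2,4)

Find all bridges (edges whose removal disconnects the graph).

A bridge is an edge whose removal increases the number of connected components.
Bridges found: (1,3)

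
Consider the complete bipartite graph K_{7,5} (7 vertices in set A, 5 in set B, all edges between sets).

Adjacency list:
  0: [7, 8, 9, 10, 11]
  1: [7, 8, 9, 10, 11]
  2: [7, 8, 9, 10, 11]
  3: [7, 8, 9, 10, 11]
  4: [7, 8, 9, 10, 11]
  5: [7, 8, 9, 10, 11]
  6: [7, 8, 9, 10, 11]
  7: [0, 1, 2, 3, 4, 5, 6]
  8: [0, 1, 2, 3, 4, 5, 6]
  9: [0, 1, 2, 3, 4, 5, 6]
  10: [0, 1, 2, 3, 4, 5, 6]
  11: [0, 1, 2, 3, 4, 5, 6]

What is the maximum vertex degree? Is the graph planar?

Set-A vertices have degree 5; set-B vertices have degree 7. Maximum degree = max(7,5) = 7.
K_{7,5} contains K_{3,3} as a subgraph (since both sides have >= 3 vertices); by Kuratowski's theorem it is not planar.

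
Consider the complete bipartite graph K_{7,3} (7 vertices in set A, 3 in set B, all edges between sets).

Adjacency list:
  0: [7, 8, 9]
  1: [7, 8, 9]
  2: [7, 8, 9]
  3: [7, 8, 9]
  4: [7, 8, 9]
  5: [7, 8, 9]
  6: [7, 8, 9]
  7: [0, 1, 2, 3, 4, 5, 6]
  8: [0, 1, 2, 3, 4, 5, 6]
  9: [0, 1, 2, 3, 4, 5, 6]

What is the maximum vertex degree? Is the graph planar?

Set-A vertices have degree 3; set-B vertices have degree 7. Maximum degree = max(7,3) = 7.
K_{7,3} contains K_{3,3} as a subgraph (since both sides have >= 3 vertices); by Kuratowski's theorem it is not planar.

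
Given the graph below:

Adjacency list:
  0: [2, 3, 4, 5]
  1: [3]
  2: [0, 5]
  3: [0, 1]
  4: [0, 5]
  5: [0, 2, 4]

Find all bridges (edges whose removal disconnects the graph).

A bridge is an edge whose removal increases the number of connected components.
Bridges found: (0,3), (1,3)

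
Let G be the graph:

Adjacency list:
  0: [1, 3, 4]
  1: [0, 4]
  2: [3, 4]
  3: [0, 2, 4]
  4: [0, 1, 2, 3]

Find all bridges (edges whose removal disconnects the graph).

No bridges found. The graph is 2-edge-connected (no single edge removal disconnects it).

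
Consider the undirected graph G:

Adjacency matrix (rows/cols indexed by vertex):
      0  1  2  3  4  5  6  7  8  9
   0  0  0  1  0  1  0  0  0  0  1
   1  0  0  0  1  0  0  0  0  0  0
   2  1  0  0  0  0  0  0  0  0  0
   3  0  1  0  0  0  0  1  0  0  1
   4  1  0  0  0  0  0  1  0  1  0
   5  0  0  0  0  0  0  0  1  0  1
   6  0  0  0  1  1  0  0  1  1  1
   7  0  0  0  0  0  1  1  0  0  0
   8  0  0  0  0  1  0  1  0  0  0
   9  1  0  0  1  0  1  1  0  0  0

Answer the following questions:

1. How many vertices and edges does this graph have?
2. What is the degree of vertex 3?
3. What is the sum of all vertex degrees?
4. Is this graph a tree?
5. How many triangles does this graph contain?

Count: 10 vertices, 13 edges.
Vertex 3 has neighbors [1, 6, 9], degree = 3.
Handshaking lemma: 2 * 13 = 26.
A tree on 10 vertices has 9 edges. This graph has 13 edges (4 extra). Not a tree.
Number of triangles = 2.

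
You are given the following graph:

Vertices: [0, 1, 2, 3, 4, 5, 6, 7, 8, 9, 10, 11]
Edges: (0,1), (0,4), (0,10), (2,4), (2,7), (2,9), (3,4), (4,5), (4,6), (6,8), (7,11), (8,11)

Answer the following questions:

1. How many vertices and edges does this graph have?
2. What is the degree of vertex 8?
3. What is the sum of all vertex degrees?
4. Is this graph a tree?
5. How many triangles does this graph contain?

Count: 12 vertices, 12 edges.
Vertex 8 has neighbors [6, 11], degree = 2.
Handshaking lemma: 2 * 12 = 24.
A tree on 12 vertices has 11 edges. This graph has 12 edges (1 extra). Not a tree.
Number of triangles = 0.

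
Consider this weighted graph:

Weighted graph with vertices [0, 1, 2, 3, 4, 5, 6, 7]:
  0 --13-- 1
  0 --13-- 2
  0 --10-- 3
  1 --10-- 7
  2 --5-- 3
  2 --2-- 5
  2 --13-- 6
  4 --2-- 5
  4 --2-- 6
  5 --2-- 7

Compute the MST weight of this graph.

Applying Kruskal's algorithm (sort edges by weight, add if no cycle):
  Add (2,5) w=2
  Add (4,5) w=2
  Add (4,6) w=2
  Add (5,7) w=2
  Add (2,3) w=5
  Add (0,3) w=10
  Add (1,7) w=10
  Skip (0,2) w=13 (creates cycle)
  Skip (0,1) w=13 (creates cycle)
  Skip (2,6) w=13 (creates cycle)
MST weight = 33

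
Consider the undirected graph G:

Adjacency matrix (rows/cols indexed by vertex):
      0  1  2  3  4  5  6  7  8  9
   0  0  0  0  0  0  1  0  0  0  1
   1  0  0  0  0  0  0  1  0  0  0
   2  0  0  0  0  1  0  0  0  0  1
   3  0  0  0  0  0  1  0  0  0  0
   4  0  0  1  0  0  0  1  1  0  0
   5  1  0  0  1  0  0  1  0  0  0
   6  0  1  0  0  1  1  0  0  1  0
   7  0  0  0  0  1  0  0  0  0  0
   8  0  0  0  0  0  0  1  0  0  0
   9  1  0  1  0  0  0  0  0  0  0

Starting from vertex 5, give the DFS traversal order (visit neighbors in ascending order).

DFS from vertex 5 (neighbors processed in ascending order):
Visit order: 5, 0, 9, 2, 4, 6, 1, 8, 7, 3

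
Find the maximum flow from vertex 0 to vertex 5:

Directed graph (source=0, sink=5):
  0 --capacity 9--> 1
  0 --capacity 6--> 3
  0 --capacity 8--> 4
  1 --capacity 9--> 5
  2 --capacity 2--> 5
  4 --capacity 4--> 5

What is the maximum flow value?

Computing max flow:
  Flow on (0->1): 9/9
  Flow on (0->4): 4/8
  Flow on (1->5): 9/9
  Flow on (4->5): 4/4
Maximum flow = 13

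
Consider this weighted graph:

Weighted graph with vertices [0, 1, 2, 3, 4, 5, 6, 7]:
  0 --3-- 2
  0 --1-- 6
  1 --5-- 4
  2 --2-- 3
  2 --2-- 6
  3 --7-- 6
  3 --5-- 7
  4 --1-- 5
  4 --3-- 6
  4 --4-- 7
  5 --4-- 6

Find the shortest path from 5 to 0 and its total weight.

Using Dijkstra's algorithm from vertex 5:
Shortest path: 5 -> 6 -> 0
Total weight: 4 + 1 = 5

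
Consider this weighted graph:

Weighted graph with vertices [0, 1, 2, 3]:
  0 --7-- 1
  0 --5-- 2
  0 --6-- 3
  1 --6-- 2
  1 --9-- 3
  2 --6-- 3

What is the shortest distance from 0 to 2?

Using Dijkstra's algorithm from vertex 0:
Shortest path: 0 -> 2
Total weight: 5 = 5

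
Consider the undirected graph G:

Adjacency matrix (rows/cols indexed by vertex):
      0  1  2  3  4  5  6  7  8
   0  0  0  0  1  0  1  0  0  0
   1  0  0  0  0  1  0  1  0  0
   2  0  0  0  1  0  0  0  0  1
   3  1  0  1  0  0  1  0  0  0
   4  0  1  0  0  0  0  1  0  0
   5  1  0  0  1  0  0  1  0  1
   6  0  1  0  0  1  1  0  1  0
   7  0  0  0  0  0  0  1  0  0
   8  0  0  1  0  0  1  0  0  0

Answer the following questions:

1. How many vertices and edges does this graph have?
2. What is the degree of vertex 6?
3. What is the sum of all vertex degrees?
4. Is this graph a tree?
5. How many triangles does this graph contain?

Count: 9 vertices, 11 edges.
Vertex 6 has neighbors [1, 4, 5, 7], degree = 4.
Handshaking lemma: 2 * 11 = 22.
A tree on 9 vertices has 8 edges. This graph has 11 edges (3 extra). Not a tree.
Number of triangles = 2.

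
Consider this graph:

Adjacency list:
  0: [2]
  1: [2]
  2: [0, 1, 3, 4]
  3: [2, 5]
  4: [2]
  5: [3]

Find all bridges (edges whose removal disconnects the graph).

A bridge is an edge whose removal increases the number of connected components.
Bridges found: (0,2), (1,2), (2,3), (2,4), (3,5)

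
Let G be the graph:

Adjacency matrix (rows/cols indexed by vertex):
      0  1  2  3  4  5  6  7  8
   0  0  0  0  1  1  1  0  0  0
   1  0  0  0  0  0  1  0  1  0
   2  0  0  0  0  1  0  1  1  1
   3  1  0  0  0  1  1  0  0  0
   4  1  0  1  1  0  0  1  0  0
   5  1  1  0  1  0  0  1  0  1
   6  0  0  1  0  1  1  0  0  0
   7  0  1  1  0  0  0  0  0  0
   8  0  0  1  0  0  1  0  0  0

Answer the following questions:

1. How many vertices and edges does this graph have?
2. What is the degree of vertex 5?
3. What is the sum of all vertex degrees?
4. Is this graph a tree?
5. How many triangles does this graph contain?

Count: 9 vertices, 14 edges.
Vertex 5 has neighbors [0, 1, 3, 6, 8], degree = 5.
Handshaking lemma: 2 * 14 = 28.
A tree on 9 vertices has 8 edges. This graph has 14 edges (6 extra). Not a tree.
Number of triangles = 3.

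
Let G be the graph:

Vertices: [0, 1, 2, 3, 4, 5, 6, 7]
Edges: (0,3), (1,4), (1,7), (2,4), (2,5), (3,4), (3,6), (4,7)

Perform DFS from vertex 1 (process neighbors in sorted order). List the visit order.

DFS from vertex 1 (neighbors processed in ascending order):
Visit order: 1, 4, 2, 5, 3, 0, 6, 7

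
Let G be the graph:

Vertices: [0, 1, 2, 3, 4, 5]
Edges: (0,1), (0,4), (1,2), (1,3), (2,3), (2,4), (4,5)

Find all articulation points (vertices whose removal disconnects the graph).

An articulation point is a vertex whose removal disconnects the graph.
Articulation points: [4]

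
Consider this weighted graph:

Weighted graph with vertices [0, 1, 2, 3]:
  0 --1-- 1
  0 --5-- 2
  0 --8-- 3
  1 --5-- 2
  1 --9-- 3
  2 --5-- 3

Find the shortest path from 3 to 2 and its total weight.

Using Dijkstra's algorithm from vertex 3:
Shortest path: 3 -> 2
Total weight: 5 = 5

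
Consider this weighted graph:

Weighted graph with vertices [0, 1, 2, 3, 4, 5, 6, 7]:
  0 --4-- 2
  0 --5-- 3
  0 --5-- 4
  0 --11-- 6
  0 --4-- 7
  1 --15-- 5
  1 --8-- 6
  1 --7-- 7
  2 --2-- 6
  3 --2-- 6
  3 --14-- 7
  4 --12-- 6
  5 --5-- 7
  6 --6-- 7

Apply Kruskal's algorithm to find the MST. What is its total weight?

Applying Kruskal's algorithm (sort edges by weight, add if no cycle):
  Add (2,6) w=2
  Add (3,6) w=2
  Add (0,2) w=4
  Add (0,7) w=4
  Add (0,4) w=5
  Skip (0,3) w=5 (creates cycle)
  Add (5,7) w=5
  Skip (6,7) w=6 (creates cycle)
  Add (1,7) w=7
  Skip (1,6) w=8 (creates cycle)
  Skip (0,6) w=11 (creates cycle)
  Skip (4,6) w=12 (creates cycle)
  Skip (3,7) w=14 (creates cycle)
  Skip (1,5) w=15 (creates cycle)
MST weight = 29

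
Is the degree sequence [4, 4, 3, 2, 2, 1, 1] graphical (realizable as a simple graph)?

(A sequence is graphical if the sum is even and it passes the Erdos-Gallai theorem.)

Sum of degrees = 17. Sum is odd, so the sequence is NOT graphical.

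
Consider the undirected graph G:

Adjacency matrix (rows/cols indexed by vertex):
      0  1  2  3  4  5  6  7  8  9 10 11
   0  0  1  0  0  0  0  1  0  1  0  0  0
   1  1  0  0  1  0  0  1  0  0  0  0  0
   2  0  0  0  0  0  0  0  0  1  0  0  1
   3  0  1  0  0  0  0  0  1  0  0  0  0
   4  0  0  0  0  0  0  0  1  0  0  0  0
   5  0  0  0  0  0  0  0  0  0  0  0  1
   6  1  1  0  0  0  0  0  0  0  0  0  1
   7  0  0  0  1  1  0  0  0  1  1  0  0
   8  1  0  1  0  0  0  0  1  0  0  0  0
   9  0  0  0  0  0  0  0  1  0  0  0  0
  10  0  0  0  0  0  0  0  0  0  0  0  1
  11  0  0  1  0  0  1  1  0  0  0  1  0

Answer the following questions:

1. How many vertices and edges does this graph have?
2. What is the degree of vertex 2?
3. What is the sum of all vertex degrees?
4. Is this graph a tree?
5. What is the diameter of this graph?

Count: 12 vertices, 14 edges.
Vertex 2 has neighbors [8, 11], degree = 2.
Handshaking lemma: 2 * 14 = 28.
A tree on 12 vertices has 11 edges. This graph has 14 edges (3 extra). Not a tree.
Diameter (longest shortest path) = 5.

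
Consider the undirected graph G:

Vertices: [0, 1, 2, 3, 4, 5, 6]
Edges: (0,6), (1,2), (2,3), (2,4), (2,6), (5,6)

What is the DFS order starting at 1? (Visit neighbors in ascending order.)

DFS from vertex 1 (neighbors processed in ascending order):
Visit order: 1, 2, 3, 4, 6, 0, 5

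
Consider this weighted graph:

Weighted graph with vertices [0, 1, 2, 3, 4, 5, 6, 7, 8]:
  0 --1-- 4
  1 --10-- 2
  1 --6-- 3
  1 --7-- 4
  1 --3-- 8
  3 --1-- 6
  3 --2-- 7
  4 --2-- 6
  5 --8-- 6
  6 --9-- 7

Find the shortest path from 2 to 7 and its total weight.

Using Dijkstra's algorithm from vertex 2:
Shortest path: 2 -> 1 -> 3 -> 7
Total weight: 10 + 6 + 2 = 18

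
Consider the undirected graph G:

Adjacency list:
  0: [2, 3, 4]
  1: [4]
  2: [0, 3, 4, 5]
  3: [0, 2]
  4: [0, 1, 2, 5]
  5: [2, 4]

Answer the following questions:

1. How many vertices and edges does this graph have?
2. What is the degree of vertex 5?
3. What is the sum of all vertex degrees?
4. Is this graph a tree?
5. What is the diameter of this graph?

Count: 6 vertices, 8 edges.
Vertex 5 has neighbors [2, 4], degree = 2.
Handshaking lemma: 2 * 8 = 16.
A tree on 6 vertices has 5 edges. This graph has 8 edges (3 extra). Not a tree.
Diameter (longest shortest path) = 3.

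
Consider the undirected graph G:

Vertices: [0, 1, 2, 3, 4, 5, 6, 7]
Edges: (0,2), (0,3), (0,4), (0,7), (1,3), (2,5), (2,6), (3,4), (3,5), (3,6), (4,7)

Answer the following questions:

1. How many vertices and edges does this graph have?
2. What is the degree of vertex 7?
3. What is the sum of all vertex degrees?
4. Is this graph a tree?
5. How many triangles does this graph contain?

Count: 8 vertices, 11 edges.
Vertex 7 has neighbors [0, 4], degree = 2.
Handshaking lemma: 2 * 11 = 22.
A tree on 8 vertices has 7 edges. This graph has 11 edges (4 extra). Not a tree.
Number of triangles = 2.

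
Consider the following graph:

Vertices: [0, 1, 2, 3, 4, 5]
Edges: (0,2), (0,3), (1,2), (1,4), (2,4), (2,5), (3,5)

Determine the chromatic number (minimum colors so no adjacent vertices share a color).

The graph has a maximum clique of size 3 (lower bound on chromatic number).
A valid 3-coloring: {0: 1, 1: 1, 2: 0, 3: 0, 4: 2, 5: 1}.
Chromatic number = 3.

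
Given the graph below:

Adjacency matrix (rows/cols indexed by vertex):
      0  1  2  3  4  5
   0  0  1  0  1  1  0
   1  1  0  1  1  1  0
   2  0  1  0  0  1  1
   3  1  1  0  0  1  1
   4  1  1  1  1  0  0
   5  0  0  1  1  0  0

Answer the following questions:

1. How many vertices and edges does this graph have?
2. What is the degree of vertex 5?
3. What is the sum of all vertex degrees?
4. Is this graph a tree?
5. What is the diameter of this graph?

Count: 6 vertices, 10 edges.
Vertex 5 has neighbors [2, 3], degree = 2.
Handshaking lemma: 2 * 10 = 20.
A tree on 6 vertices has 5 edges. This graph has 10 edges (5 extra). Not a tree.
Diameter (longest shortest path) = 2.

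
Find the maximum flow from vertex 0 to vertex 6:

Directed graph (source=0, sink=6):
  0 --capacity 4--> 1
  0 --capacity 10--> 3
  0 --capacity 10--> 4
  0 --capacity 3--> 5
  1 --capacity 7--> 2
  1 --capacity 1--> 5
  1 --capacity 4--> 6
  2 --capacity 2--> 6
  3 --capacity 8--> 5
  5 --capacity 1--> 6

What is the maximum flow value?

Computing max flow:
  Flow on (0->1): 4/4
  Flow on (0->3): 1/10
  Flow on (1->6): 4/4
  Flow on (3->5): 1/8
  Flow on (5->6): 1/1
Maximum flow = 5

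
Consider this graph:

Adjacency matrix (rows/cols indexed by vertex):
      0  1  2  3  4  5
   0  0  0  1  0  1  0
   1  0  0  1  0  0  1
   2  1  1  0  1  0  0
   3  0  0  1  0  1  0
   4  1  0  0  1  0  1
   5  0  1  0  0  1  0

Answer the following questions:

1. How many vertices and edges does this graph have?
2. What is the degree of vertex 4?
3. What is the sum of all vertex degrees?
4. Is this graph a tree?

Count: 6 vertices, 7 edges.
Vertex 4 has neighbors [0, 3, 5], degree = 3.
Handshaking lemma: 2 * 7 = 14.
A tree on 6 vertices has 5 edges. This graph has 7 edges (2 extra). Not a tree.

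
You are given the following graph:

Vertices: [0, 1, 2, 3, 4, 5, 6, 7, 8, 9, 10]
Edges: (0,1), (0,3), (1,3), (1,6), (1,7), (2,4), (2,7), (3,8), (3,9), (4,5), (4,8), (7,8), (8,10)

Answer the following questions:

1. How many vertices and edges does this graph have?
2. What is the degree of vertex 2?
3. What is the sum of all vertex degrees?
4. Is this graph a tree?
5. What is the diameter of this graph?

Count: 11 vertices, 13 edges.
Vertex 2 has neighbors [4, 7], degree = 2.
Handshaking lemma: 2 * 13 = 26.
A tree on 11 vertices has 10 edges. This graph has 13 edges (3 extra). Not a tree.
Diameter (longest shortest path) = 5.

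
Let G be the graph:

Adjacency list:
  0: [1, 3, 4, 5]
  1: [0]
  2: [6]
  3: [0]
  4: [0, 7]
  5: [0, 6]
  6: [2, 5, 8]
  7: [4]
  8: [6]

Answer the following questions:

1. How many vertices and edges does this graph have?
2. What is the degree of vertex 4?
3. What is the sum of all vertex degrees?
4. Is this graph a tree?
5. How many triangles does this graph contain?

Count: 9 vertices, 8 edges.
Vertex 4 has neighbors [0, 7], degree = 2.
Handshaking lemma: 2 * 8 = 16.
A graph is a tree iff it is connected and has exactly n-1 edges. This graph is connected (all 9 vertices in one component) and has 9-1 = 8 edges. It is a tree.
Number of triangles = 0.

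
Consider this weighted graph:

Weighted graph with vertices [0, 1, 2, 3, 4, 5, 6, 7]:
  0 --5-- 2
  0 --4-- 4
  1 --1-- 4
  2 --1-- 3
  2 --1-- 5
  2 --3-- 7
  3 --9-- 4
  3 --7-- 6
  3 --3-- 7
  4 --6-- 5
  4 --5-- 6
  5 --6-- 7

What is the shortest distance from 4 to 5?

Using Dijkstra's algorithm from vertex 4:
Shortest path: 4 -> 5
Total weight: 6 = 6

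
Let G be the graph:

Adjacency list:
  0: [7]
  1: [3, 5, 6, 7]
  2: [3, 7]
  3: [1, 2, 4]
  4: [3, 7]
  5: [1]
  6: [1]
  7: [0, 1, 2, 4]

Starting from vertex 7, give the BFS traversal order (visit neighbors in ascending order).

BFS from vertex 7 (neighbors processed in ascending order):
Visit order: 7, 0, 1, 2, 4, 3, 5, 6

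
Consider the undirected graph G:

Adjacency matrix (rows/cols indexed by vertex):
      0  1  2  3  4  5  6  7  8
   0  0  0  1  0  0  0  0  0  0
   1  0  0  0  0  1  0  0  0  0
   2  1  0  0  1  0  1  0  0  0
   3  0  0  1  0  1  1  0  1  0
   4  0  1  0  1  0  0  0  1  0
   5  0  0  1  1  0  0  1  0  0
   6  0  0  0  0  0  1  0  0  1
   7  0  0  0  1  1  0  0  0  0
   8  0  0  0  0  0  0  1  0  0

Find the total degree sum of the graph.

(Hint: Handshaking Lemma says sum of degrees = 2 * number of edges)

Count edges: 10 edges.
By Handshaking Lemma: sum of degrees = 2 * 10 = 20.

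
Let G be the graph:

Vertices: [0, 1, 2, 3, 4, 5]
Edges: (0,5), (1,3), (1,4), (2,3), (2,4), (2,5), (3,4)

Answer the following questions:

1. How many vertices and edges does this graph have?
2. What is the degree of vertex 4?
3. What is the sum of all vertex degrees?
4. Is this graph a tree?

Count: 6 vertices, 7 edges.
Vertex 4 has neighbors [1, 2, 3], degree = 3.
Handshaking lemma: 2 * 7 = 14.
A tree on 6 vertices has 5 edges. This graph has 7 edges (2 extra). Not a tree.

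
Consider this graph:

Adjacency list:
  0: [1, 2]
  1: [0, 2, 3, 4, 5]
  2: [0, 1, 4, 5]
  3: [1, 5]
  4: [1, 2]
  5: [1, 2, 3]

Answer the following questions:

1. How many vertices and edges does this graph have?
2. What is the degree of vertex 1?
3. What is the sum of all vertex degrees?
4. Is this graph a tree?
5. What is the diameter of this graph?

Count: 6 vertices, 9 edges.
Vertex 1 has neighbors [0, 2, 3, 4, 5], degree = 5.
Handshaking lemma: 2 * 9 = 18.
A tree on 6 vertices has 5 edges. This graph has 9 edges (4 extra). Not a tree.
Diameter (longest shortest path) = 2.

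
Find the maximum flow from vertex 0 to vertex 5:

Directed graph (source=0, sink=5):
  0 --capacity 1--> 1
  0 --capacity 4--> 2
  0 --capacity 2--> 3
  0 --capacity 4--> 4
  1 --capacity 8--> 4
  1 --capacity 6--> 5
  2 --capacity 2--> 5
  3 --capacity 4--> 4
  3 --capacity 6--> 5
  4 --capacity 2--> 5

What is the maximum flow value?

Computing max flow:
  Flow on (0->1): 1/1
  Flow on (0->2): 2/4
  Flow on (0->3): 2/2
  Flow on (0->4): 2/4
  Flow on (1->5): 1/6
  Flow on (2->5): 2/2
  Flow on (3->5): 2/6
  Flow on (4->5): 2/2
Maximum flow = 7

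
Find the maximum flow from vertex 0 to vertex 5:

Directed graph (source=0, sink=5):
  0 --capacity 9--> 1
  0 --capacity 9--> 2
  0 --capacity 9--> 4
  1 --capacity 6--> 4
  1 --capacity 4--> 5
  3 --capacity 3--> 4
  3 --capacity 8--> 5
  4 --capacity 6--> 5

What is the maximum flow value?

Computing max flow:
  Flow on (0->1): 4/9
  Flow on (0->4): 6/9
  Flow on (1->5): 4/4
  Flow on (4->5): 6/6
Maximum flow = 10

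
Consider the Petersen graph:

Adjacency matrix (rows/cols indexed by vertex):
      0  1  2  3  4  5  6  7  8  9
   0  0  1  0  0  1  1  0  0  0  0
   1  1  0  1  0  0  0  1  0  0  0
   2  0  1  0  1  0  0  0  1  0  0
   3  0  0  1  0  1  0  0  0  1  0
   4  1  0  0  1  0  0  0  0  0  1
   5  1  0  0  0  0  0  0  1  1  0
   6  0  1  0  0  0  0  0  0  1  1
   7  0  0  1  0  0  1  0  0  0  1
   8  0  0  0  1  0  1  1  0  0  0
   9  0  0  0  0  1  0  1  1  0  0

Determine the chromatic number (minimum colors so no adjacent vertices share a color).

The Petersen graph contains odd cycles (e.g. the outer 5-cycle), so chi >= 3.
A proper 3-coloring exists (it is a well-known 3-chromatic graph).
Chromatic number = 3.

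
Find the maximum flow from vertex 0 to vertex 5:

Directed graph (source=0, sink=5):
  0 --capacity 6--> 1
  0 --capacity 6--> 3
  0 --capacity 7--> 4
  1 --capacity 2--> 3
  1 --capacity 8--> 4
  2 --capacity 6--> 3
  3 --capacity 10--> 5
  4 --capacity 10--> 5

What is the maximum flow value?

Computing max flow:
  Flow on (0->1): 6/6
  Flow on (0->3): 6/6
  Flow on (0->4): 6/7
  Flow on (1->3): 2/2
  Flow on (1->4): 4/8
  Flow on (3->5): 8/10
  Flow on (4->5): 10/10
Maximum flow = 18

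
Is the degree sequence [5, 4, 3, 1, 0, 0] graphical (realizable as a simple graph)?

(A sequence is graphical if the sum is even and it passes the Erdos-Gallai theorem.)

Sum of degrees = 13. Sum is odd, so the sequence is NOT graphical.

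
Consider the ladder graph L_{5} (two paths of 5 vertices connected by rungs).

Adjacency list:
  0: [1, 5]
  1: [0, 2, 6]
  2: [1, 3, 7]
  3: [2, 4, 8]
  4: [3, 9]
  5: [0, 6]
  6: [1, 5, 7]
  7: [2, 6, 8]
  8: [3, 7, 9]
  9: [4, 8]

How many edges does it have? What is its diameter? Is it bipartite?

Ladder graph L_{5}: 5 rungs + 2 * (5-1) path edges = 5 + 8 = 13 edges.
Diameter = 5.
Ladder graphs are bipartite (alternating coloring along each path).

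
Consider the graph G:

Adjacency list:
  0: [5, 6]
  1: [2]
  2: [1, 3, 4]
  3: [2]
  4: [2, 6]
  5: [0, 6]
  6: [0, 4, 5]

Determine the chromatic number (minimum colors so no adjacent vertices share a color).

The graph has a maximum clique of size 3 (lower bound on chromatic number).
A valid 3-coloring: {0: 1, 1: 1, 2: 0, 3: 1, 4: 1, 5: 2, 6: 0}.
Chromatic number = 3.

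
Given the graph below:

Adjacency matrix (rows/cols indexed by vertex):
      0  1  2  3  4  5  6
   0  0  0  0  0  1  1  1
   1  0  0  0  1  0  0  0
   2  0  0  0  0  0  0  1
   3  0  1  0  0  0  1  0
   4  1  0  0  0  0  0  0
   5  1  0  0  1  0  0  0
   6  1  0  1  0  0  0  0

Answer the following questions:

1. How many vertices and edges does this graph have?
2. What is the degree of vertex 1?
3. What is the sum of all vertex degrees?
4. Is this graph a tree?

Count: 7 vertices, 6 edges.
Vertex 1 has neighbors [3], degree = 1.
Handshaking lemma: 2 * 6 = 12.
A graph is a tree iff it is connected and has exactly n-1 edges. This graph is connected (all 7 vertices in one component) and has 7-1 = 6 edges. It is a tree.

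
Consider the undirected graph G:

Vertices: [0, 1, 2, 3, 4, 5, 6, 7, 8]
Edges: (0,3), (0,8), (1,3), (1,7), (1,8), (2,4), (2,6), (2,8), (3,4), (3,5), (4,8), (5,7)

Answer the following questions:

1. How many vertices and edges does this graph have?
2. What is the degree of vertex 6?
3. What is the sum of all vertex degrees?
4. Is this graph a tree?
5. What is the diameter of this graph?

Count: 9 vertices, 12 edges.
Vertex 6 has neighbors [2], degree = 1.
Handshaking lemma: 2 * 12 = 24.
A tree on 9 vertices has 8 edges. This graph has 12 edges (4 extra). Not a tree.
Diameter (longest shortest path) = 4.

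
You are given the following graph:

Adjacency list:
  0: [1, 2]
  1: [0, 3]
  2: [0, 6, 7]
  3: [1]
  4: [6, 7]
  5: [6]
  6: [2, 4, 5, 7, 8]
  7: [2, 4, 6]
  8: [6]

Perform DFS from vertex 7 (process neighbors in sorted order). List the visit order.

DFS from vertex 7 (neighbors processed in ascending order):
Visit order: 7, 2, 0, 1, 3, 6, 4, 5, 8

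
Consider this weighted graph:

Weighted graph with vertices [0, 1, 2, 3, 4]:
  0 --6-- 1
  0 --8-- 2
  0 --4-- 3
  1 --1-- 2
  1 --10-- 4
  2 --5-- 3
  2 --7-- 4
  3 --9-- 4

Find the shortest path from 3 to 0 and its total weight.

Using Dijkstra's algorithm from vertex 3:
Shortest path: 3 -> 0
Total weight: 4 = 4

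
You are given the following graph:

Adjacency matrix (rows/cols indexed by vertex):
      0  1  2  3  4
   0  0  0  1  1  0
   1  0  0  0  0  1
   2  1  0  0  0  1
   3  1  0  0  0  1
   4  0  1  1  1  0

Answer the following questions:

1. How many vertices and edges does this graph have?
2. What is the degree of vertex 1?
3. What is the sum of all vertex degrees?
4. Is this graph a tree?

Count: 5 vertices, 5 edges.
Vertex 1 has neighbors [4], degree = 1.
Handshaking lemma: 2 * 5 = 10.
A tree on 5 vertices has 4 edges. This graph has 5 edges (1 extra). Not a tree.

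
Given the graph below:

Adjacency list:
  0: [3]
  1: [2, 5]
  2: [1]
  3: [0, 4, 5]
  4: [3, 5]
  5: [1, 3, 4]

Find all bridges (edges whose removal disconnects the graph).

A bridge is an edge whose removal increases the number of connected components.
Bridges found: (0,3), (1,2), (1,5)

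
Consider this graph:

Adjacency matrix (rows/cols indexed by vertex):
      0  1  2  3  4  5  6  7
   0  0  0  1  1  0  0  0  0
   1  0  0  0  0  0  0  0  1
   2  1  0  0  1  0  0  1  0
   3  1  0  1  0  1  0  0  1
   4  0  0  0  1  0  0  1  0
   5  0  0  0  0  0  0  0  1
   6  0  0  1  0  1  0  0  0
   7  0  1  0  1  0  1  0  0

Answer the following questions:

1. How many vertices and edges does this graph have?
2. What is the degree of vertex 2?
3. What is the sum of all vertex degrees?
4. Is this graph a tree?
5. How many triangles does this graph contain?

Count: 8 vertices, 9 edges.
Vertex 2 has neighbors [0, 3, 6], degree = 3.
Handshaking lemma: 2 * 9 = 18.
A tree on 8 vertices has 7 edges. This graph has 9 edges (2 extra). Not a tree.
Number of triangles = 1.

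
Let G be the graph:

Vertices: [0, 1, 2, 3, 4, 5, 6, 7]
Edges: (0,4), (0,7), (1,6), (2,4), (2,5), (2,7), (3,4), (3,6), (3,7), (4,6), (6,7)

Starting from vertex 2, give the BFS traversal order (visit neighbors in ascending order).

BFS from vertex 2 (neighbors processed in ascending order):
Visit order: 2, 4, 5, 7, 0, 3, 6, 1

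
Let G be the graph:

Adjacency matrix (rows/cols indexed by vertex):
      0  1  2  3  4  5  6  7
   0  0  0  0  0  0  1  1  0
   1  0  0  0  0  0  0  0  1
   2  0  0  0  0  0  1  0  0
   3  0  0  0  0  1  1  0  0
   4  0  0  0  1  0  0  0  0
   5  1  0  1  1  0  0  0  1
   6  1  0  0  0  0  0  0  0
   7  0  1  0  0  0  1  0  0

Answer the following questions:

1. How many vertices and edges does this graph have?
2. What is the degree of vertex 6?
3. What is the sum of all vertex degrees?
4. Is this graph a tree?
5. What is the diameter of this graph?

Count: 8 vertices, 7 edges.
Vertex 6 has neighbors [0], degree = 1.
Handshaking lemma: 2 * 7 = 14.
A graph is a tree iff it is connected and has exactly n-1 edges. This graph is connected (all 8 vertices in one component) and has 8-1 = 7 edges. It is a tree.
Diameter (longest shortest path) = 4.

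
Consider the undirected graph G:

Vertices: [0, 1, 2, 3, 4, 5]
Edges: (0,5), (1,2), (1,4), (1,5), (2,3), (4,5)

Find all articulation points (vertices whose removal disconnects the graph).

An articulation point is a vertex whose removal disconnects the graph.
Articulation points: [1, 2, 5]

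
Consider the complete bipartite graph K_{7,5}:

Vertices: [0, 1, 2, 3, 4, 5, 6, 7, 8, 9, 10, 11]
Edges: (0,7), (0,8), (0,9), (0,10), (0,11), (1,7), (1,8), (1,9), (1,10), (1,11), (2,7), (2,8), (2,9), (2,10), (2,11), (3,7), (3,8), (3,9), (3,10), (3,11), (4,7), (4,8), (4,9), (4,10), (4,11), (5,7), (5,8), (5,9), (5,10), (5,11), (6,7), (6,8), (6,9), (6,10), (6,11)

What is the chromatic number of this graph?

K_{7,5} is bipartite: vertices split into two independent sets of size 7 and 5.
Color one set 0, the other 1. No adjacent vertices share a color.
Chromatic number = 2.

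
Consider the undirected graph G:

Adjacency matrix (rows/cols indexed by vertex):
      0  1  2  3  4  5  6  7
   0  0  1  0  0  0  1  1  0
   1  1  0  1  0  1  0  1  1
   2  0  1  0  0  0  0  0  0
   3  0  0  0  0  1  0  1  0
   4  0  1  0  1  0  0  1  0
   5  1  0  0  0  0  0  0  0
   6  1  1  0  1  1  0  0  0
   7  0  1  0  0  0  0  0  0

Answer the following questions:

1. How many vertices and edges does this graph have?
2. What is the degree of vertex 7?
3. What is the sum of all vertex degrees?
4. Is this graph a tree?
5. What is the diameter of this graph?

Count: 8 vertices, 10 edges.
Vertex 7 has neighbors [1], degree = 1.
Handshaking lemma: 2 * 10 = 20.
A tree on 8 vertices has 7 edges. This graph has 10 edges (3 extra). Not a tree.
Diameter (longest shortest path) = 3.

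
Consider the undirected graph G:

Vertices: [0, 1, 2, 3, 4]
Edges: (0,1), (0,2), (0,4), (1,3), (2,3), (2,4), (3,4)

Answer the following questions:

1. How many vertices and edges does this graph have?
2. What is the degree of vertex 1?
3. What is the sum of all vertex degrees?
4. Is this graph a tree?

Count: 5 vertices, 7 edges.
Vertex 1 has neighbors [0, 3], degree = 2.
Handshaking lemma: 2 * 7 = 14.
A tree on 5 vertices has 4 edges. This graph has 7 edges (3 extra). Not a tree.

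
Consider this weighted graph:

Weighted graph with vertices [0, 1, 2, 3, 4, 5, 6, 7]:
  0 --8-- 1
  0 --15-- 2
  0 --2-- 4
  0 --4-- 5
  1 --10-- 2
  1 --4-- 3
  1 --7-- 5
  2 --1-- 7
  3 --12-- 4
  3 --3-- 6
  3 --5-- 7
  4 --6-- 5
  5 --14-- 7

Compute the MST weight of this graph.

Applying Kruskal's algorithm (sort edges by weight, add if no cycle):
  Add (2,7) w=1
  Add (0,4) w=2
  Add (3,6) w=3
  Add (0,5) w=4
  Add (1,3) w=4
  Add (3,7) w=5
  Skip (4,5) w=6 (creates cycle)
  Add (1,5) w=7
  Skip (0,1) w=8 (creates cycle)
  Skip (1,2) w=10 (creates cycle)
  Skip (3,4) w=12 (creates cycle)
  Skip (5,7) w=14 (creates cycle)
  Skip (0,2) w=15 (creates cycle)
MST weight = 26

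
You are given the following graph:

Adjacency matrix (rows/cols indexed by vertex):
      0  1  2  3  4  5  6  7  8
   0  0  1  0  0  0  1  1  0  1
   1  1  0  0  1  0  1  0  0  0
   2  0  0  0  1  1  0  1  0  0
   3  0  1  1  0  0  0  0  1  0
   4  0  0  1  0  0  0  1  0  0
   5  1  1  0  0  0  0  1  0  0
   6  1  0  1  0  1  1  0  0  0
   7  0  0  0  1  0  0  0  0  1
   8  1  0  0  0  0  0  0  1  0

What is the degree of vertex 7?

Vertex 7 has neighbors [3, 8], so deg(7) = 2.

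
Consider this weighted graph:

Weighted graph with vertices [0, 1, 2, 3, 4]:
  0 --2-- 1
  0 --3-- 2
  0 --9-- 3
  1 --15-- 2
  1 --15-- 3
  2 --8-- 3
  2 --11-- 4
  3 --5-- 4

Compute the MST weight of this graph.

Applying Kruskal's algorithm (sort edges by weight, add if no cycle):
  Add (0,1) w=2
  Add (0,2) w=3
  Add (3,4) w=5
  Add (2,3) w=8
  Skip (0,3) w=9 (creates cycle)
  Skip (2,4) w=11 (creates cycle)
  Skip (1,2) w=15 (creates cycle)
  Skip (1,3) w=15 (creates cycle)
MST weight = 18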